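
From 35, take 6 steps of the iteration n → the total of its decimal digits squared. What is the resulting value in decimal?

35 → 3² + 5² = 34
34 → 3² + 4² = 25
25 → 2² + 5² = 29
29 → 2² + 9² = 85
85 → 8² + 5² = 89
89 → 8² + 9² = 145

145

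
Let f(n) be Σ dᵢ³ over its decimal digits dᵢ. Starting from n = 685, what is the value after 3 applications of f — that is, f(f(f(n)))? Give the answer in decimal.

496

685 → 6³ + 8³ + 5³ = 216 + 512 + 125 = 853
853 → 8³ + 5³ + 3³ = 512 + 125 + 27 = 664
664 → 6³ + 6³ + 4³ = 216 + 216 + 64 = 496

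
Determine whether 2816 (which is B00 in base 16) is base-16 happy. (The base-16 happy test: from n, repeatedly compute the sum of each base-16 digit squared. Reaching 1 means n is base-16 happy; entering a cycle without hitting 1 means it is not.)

base-16 happy

2816 = (11,0,0)_16 → 121
121 = (7,9)_16 → 130
130 = (8,2)_16 → 68
68 = (4,4)_16 → 32
32 = (2,0)_16 → 4
4 = (4)_16 → 16
16 = (1,0)_16 → 1  — reached 1.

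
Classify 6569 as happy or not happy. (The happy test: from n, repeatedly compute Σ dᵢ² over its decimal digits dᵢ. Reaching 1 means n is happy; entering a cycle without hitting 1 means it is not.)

not happy

6569 → 6² + 5² + 6² + 9² = 36 + 25 + 36 + 81 = 178
178 → 1² + 7² + 8² = 1 + 49 + 64 = 114
114 → 1² + 1² + 4² = 1 + 1 + 16 = 18
18 → 1² + 8² = 1 + 64 = 65
65 → 6² + 5² = 36 + 25 = 61
61 → 6² + 1² = 36 + 1 = 37
37 → 3² + 7² = 9 + 49 = 58
58 → 5² + 8² = 25 + 64 = 89
89 → 8² + 9² = 64 + 81 = 145
145 → 1² + 4² + 5² = 1 + 16 + 25 = 42
42 → 4² + 2² = 16 + 4 = 20
20 → 2² + 0² = 4 + 0 = 4
4 → 4² = 16
16 → 1² + 6² = 1 + 36 = 37  — 37 already seen; the sequence cycles without reaching 1.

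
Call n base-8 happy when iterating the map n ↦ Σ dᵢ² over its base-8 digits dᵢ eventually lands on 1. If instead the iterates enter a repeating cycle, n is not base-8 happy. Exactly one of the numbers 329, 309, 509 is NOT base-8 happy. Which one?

509

329: 329 → 27 → 18 → 8 → 1  — reaches 1 (base-8 happy)
309: 309 → 77 → 27 → 18 → 8 → 1  — reaches 1 (base-8 happy)
509: 509 → 123 → 59 → 58 → 53 → 61 → 74 → 6 → 36 → 32 → 16 → 4 → 16  — repeats 16 (not base-8 happy)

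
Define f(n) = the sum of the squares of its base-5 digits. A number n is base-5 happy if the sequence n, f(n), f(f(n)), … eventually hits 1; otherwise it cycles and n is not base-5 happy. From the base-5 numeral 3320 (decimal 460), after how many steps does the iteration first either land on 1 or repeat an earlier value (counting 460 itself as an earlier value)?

6

460 = (3,3,2,0)_5 → 3² + 3² + 2² + 0² = 22
22 = (4,2)_5 → 4² + 2² = 20
20 = (4,0)_5 → 4² + 0² = 16
16 = (3,1)_5 → 3² + 1² = 10
10 = (2,0)_5 → 2² + 0² = 4
4 = (4)_5 → 4² = 16  — 16 repeats.
That took 6 steps.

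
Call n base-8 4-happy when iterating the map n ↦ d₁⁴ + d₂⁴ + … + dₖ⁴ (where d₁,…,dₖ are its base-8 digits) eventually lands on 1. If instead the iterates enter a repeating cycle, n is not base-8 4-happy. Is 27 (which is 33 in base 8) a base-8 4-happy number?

27 = (3,3)_8 → 3⁴ + 3⁴ = 162
162 = (2,4,2)_8 → 2⁴ + 4⁴ + 2⁴ = 288
288 = (4,4,0)_8 → 4⁴ + 4⁴ + 0⁴ = 512
512 = (1,0,0,0)_8 → 1⁴ + 0⁴ + 0⁴ + 0⁴ = 1  — reached 1.

base-8 4-happy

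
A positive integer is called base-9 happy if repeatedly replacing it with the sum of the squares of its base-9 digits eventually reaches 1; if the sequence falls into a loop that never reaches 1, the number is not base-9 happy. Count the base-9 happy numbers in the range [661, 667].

661: 661 → 81 → 1  (reaches 1)
662: 662 → 90 → 2 → 4 → 16 → 50 → 50  (repeats 50)
663: 663 → 101 → 9 → 1  (reaches 1)
664: 664 → 114 → 46 → 26 → 68 → 74 → 68  (repeats 68)
665: 665 → 129 → 35 → 73 → 65 → 53 → 89 → 65  (repeats 65)
666: 666 → 68 → 74 → 68  (repeats 68)
667: 667 → 69 → 85 → 17 → 65 → 53 → 89 → 65  (repeats 65)
base-9 happy: 661, 663

2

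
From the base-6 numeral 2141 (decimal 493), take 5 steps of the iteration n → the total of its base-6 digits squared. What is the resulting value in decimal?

41

493 = (2,1,4,1)_6 → 22
22 = (3,4)_6 → 25
25 = (4,1)_6 → 17
17 = (2,5)_6 → 29
29 = (4,5)_6 → 41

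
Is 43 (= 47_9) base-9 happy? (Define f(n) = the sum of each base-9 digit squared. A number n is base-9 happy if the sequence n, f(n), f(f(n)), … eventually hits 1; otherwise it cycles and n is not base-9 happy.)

not base-9 happy

43 = (4,7)_9 → 4² + 7² = 65
65 = (7,2)_9 → 7² + 2² = 53
53 = (5,8)_9 → 5² + 8² = 89
89 = (1,0,8)_9 → 1² + 0² + 8² = 65  — 65 already seen; the sequence cycles without reaching 1.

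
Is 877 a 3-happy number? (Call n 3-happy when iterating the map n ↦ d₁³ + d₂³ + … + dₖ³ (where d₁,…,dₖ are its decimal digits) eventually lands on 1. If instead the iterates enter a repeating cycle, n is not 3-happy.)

3-happy

877 → 8³ + 7³ + 7³ = 1198
1198 → 1³ + 1³ + 9³ + 8³ = 1243
1243 → 1³ + 2³ + 4³ + 3³ = 100
100 → 1³ + 0³ + 0³ = 1  — reached 1.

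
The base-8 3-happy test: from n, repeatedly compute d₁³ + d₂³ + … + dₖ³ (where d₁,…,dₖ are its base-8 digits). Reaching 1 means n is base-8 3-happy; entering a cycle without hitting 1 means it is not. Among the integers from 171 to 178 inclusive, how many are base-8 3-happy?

2

171: 171 → 160 → 72 → 2 → 8 → 1  — base-8 3-happy
172: 172 → 197 → 152 → 35 → 91 → 55 → 559 → 469 → 476 → 434 → 440 → 559  — not base-8 3-happy
173: 173 → 258 → 72 → 2 → 8 → 1  — base-8 3-happy
174: 174 → 349 → 277 → 197 → 152 → 35 → 91 → 55 → 559 → 469 → 476 → 434 → 440 → 559  — not base-8 3-happy
175: 175 → 476 → 434 → 440 → 559 → 469 → 476  — not base-8 3-happy
176: 176 → 224 → 91 → 55 → 559 → 469 → 476 → 434 → 440 → 559  — not base-8 3-happy
177: 177 → 225 → 92 → 92  — not base-8 3-happy
178: 178 → 232 → 152 → 35 → 91 → 55 → 559 → 469 → 476 → 434 → 440 → 559  — not base-8 3-happy
base-8 3-happy: 171, 173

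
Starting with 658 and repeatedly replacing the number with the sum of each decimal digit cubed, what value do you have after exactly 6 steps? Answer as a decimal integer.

658 → 6³ + 5³ + 8³ = 853
853 → 8³ + 5³ + 3³ = 664
664 → 6³ + 6³ + 4³ = 496
496 → 4³ + 9³ + 6³ = 1009
1009 → 1³ + 0³ + 0³ + 9³ = 730
730 → 7³ + 3³ + 0³ = 370

370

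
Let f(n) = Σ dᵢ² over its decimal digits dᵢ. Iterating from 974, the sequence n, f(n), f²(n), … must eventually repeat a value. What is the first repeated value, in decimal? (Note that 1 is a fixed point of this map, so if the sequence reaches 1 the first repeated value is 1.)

89

974 → 146
146 → 53
53 → 34
34 → 25
25 → 29
29 → 85
85 → 89
89 → 145
145 → 42
42 → 20
20 → 4
4 → 16
16 → 37
37 → 58
58 → 89  — 89 already appeared earlier.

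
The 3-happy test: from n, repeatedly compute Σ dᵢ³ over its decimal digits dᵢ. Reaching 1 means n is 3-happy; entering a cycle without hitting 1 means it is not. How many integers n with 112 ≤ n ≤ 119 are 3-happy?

112: 112 → 10 → 1  — 3-happy
113: 113 → 29 → 737 → 713 → 371 → 371  — not 3-happy
114: 114 → 66 → 432 → 99 → 1458 → 702 → 351 → 153 → 153  — not 3-happy
115: 115 → 127 → 352 → 160 → 217 → 352  — not 3-happy
116: 116 → 218 → 521 → 134 → 92 → 737 → 713 → 371 → 371  — not 3-happy
117: 117 → 345 → 216 → 225 → 141 → 66 → 432 → 99 → 1458 → 702 → 351 → 153 → 153  — not 3-happy
118: 118 → 514 → 190 → 730 → 370 → 370  — not 3-happy
119: 119 → 731 → 371 → 371  — not 3-happy
3-happy: 112

1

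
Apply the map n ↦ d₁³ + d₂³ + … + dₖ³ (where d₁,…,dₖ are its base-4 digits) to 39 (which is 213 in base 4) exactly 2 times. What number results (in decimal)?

39 = (2,1,3)_4 → 36
36 = (2,1,0)_4 → 9

9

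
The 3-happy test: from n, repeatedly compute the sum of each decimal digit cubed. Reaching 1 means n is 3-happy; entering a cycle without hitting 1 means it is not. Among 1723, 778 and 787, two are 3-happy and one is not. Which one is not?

1723: 1723 → 379 → 1099 → 1459 → 919 → 1459  — repeats 1459 (not 3-happy)
778: 778 → 1198 → 1243 → 100 → 1  — reaches 1 (3-happy)
787: 787 → 1198 → 1243 → 100 → 1  — reaches 1 (3-happy)

1723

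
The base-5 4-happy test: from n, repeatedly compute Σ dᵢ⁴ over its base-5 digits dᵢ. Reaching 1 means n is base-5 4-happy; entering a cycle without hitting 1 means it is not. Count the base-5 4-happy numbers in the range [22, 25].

22: 22 → 272 → 288 → 114 → 528 → 338 → 194 → 354 → 528  — not base-5 4-happy
23: 23 → 337 → 129 → 257 → 33 → 83 → 163 → 99 → 593 → 499 → 849 → 595 → 593  — not base-5 4-happy
24: 24 → 512 → 288 → 114 → 528 → 338 → 194 → 354 → 528  — not base-5 4-happy
25: 25 → 1  — base-5 4-happy
base-5 4-happy: 25

1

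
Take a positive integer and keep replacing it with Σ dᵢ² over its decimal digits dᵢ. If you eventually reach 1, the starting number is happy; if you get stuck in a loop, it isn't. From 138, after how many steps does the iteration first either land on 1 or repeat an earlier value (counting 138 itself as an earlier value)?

12

138 → 1² + 3² + 8² = 74
74 → 7² + 4² = 65
65 → 6² + 5² = 61
61 → 6² + 1² = 37
37 → 3² + 7² = 58
58 → 5² + 8² = 89
89 → 8² + 9² = 145
145 → 1² + 4² + 5² = 42
42 → 4² + 2² = 20
20 → 2² + 0² = 4
4 → 4² = 16
16 → 1² + 6² = 37  — 37 repeats.
That took 12 steps.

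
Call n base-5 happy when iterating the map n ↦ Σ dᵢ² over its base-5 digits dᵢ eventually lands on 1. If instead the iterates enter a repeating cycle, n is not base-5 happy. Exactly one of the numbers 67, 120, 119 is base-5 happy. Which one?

119

67: 67 → 17 → 13 → 13  — repeats 13 (not base-5 happy)
120: 120 → 32 → 6 → 2 → 4 → 16 → 10 → 4  — repeats 4 (not base-5 happy)
119: 119 → 41 → 11 → 5 → 1  — reaches 1 (base-5 happy)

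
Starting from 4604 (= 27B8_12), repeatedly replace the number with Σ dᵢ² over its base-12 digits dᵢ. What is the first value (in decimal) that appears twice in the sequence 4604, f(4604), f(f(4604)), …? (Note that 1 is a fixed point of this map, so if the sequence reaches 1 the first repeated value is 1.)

4604 = (2,7,11,8)_12 → 2² + 7² + 11² + 8² = 4 + 49 + 121 + 64 = 238
238 = (1,7,10)_12 → 1² + 7² + 10² = 1 + 49 + 100 = 150
150 = (1,0,6)_12 → 1² + 0² + 6² = 1 + 0 + 36 = 37
37 = (3,1)_12 → 3² + 1² = 9 + 1 = 10
10 = (10)_12 → 10² = 100
100 = (8,4)_12 → 8² + 4² = 64 + 16 = 80
80 = (6,8)_12 → 6² + 8² = 36 + 64 = 100  — 100 already appeared earlier.

100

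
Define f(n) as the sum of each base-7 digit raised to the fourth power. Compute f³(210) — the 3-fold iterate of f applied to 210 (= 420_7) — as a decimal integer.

210 = (4,2,0)_7 → 4⁴ + 2⁴ + 0⁴ = 272
272 = (5,3,6)_7 → 5⁴ + 3⁴ + 6⁴ = 2002
2002 = (5,5,6,0)_7 → 5⁴ + 5⁴ + 6⁴ + 0⁴ = 2546

2546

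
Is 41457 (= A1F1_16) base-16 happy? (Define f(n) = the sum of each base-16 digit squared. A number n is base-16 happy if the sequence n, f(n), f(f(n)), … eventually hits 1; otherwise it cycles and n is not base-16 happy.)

41457 = (10,1,15,1)_16 → 327
327 = (1,4,7)_16 → 66
66 = (4,2)_16 → 20
20 = (1,4)_16 → 17
17 = (1,1)_16 → 2
2 = (2)_16 → 4
4 = (4)_16 → 16
16 = (1,0)_16 → 1  — reached 1.

base-16 happy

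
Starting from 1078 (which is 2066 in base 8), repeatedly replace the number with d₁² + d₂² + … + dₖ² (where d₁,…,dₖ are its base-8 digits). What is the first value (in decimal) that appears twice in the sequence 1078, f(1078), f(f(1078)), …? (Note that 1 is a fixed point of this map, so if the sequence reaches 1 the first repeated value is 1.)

1

1078 = (2,0,6,6)_8 → 2² + 0² + 6² + 6² = 76
76 = (1,1,4)_8 → 1² + 1² + 4² = 18
18 = (2,2)_8 → 2² + 2² = 8
8 = (1,0)_8 → 1² + 0² = 1  — reached the fixed point 1.
1 → 1, so 1 is the first repeated value.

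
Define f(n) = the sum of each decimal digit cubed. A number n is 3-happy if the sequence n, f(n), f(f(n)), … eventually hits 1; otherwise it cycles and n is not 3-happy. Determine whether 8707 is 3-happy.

3-happy

8707 → 8³ + 7³ + 0³ + 7³ = 512 + 343 + 0 + 343 = 1198
1198 → 1³ + 1³ + 9³ + 8³ = 1 + 1 + 729 + 512 = 1243
1243 → 1³ + 2³ + 4³ + 3³ = 1 + 8 + 64 + 27 = 100
100 → 1³ + 0³ + 0³ = 1 + 0 + 0 = 1  — reached 1.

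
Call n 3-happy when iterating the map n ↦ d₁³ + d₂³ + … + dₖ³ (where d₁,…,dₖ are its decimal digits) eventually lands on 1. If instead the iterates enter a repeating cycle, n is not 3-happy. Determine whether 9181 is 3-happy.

9181 → 9³ + 1³ + 8³ + 1³ = 1243
1243 → 1³ + 2³ + 4³ + 3³ = 100
100 → 1³ + 0³ + 0³ = 1  — reached 1.

3-happy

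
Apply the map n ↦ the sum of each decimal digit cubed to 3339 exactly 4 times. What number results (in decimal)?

3339 → 3³ + 3³ + 3³ + 9³ = 810
810 → 8³ + 1³ + 0³ = 513
513 → 5³ + 1³ + 3³ = 153
153 → 1³ + 5³ + 3³ = 153

153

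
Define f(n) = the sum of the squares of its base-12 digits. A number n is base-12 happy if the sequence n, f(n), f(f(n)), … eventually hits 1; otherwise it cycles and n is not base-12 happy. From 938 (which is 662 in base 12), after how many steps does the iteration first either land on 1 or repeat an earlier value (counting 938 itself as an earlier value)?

10

938 = (6,6,2)_12 → 6² + 6² + 2² = 76
76 = (6,4)_12 → 6² + 4² = 52
52 = (4,4)_12 → 4² + 4² = 32
32 = (2,8)_12 → 2² + 8² = 68
68 = (5,8)_12 → 5² + 8² = 89
89 = (7,5)_12 → 7² + 5² = 74
74 = (6,2)_12 → 6² + 2² = 40
40 = (3,4)_12 → 3² + 4² = 25
25 = (2,1)_12 → 2² + 1² = 5
5 = (5)_12 → 5² = 25  — 25 repeats.
That took 10 steps.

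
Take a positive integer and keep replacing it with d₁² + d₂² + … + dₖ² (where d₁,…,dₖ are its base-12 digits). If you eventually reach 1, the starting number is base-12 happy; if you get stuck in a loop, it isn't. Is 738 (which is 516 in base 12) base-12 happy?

738 = (5,1,6)_12 → 5² + 1² + 6² = 25 + 1 + 36 = 62
62 = (5,2)_12 → 5² + 2² = 25 + 4 = 29
29 = (2,5)_12 → 2² + 5² = 4 + 25 = 29  — 29 already seen; the sequence cycles without reaching 1.

not base-12 happy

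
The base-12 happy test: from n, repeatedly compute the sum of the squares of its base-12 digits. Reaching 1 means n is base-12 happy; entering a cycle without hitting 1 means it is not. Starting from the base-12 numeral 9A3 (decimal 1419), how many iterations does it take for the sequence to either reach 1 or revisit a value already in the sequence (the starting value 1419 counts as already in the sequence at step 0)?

1419 = (9,10,3)_12 → 9² + 10² + 3² = 190
190 = (1,3,10)_12 → 1² + 3² + 10² = 110
110 = (9,2)_12 → 9² + 2² = 85
85 = (7,1)_12 → 7² + 1² = 50
50 = (4,2)_12 → 4² + 2² = 20
20 = (1,8)_12 → 1² + 8² = 65
65 = (5,5)_12 → 5² + 5² = 50  — 50 repeats.
That took 7 steps.

7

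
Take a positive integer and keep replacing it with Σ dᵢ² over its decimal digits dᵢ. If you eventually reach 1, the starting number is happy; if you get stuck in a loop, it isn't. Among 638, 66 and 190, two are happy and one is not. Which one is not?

638: 638 → 109 → 82 → 68 → 100 → 1  — reaches 1 (happy)
66: 66 → 72 → 53 → 34 → 25 → 29 → 85 → 89 → 145 → 42 → 20 → 4 → 16 → 37 → 58 → 89  — repeats 89 (not happy)
190: 190 → 82 → 68 → 100 → 1  — reaches 1 (happy)

66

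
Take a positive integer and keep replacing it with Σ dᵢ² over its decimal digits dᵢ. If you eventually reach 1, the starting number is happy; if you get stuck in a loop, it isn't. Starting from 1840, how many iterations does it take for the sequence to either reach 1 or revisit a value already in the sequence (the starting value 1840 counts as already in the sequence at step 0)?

12

1840 → 1² + 8² + 4² + 0² = 1 + 64 + 16 + 0 = 81
81 → 8² + 1² = 64 + 1 = 65
65 → 6² + 5² = 36 + 25 = 61
61 → 6² + 1² = 36 + 1 = 37
37 → 3² + 7² = 9 + 49 = 58
58 → 5² + 8² = 25 + 64 = 89
89 → 8² + 9² = 64 + 81 = 145
145 → 1² + 4² + 5² = 1 + 16 + 25 = 42
42 → 4² + 2² = 16 + 4 = 20
20 → 2² + 0² = 4 + 0 = 4
4 → 4² = 16
16 → 1² + 6² = 1 + 36 = 37  — 37 repeats.
That took 12 steps.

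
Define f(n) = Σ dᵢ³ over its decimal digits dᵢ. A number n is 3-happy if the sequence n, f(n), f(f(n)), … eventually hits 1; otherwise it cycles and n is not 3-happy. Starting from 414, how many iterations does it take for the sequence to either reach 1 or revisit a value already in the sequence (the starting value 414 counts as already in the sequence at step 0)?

12

414 → 4³ + 1³ + 4³ = 129
129 → 1³ + 2³ + 9³ = 738
738 → 7³ + 3³ + 8³ = 882
882 → 8³ + 8³ + 2³ = 1032
1032 → 1³ + 0³ + 3³ + 2³ = 36
36 → 3³ + 6³ = 243
243 → 2³ + 4³ + 3³ = 99
99 → 9³ + 9³ = 1458
1458 → 1³ + 4³ + 5³ + 8³ = 702
702 → 7³ + 0³ + 2³ = 351
351 → 3³ + 5³ + 1³ = 153
153 → 1³ + 5³ + 3³ = 153  — 153 repeats.
That took 12 steps.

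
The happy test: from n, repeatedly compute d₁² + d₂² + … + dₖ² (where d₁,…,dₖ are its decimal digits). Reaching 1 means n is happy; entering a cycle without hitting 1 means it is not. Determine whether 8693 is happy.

8693 → 8² + 6² + 9² + 3² = 190
190 → 1² + 9² + 0² = 82
82 → 8² + 2² = 68
68 → 6² + 8² = 100
100 → 1² + 0² + 0² = 1  — reached 1.

happy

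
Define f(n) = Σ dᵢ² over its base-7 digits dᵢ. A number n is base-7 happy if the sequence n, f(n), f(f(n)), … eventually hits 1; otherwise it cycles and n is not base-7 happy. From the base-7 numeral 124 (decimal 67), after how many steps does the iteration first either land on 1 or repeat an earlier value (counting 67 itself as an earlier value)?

5

67 = (1,2,4)_7 → 1² + 2² + 4² = 21
21 = (3,0)_7 → 3² + 0² = 9
9 = (1,2)_7 → 1² + 2² = 5
5 = (5)_7 → 5² = 25
25 = (3,4)_7 → 3² + 4² = 25  — 25 repeats.
That took 5 steps.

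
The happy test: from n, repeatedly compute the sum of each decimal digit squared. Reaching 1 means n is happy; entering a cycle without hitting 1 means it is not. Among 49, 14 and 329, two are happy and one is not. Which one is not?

49: 49 → 97 → 130 → 10 → 1  — reaches 1 (happy)
14: 14 → 17 → 50 → 25 → 29 → 85 → 89 → 145 → 42 → 20 → 4 → 16 → 37 → 58 → 89  — repeats 89 (not happy)
329: 329 → 94 → 97 → 130 → 10 → 1  — reaches 1 (happy)

14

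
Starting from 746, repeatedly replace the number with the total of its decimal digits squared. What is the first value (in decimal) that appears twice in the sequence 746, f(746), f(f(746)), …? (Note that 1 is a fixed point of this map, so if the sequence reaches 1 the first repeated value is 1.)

4

746 → 7² + 4² + 6² = 49 + 16 + 36 = 101
101 → 1² + 0² + 1² = 1 + 0 + 1 = 2
2 → 2² = 4
4 → 4² = 16
16 → 1² + 6² = 1 + 36 = 37
37 → 3² + 7² = 9 + 49 = 58
58 → 5² + 8² = 25 + 64 = 89
89 → 8² + 9² = 64 + 81 = 145
145 → 1² + 4² + 5² = 1 + 16 + 25 = 42
42 → 4² + 2² = 16 + 4 = 20
20 → 2² + 0² = 4 + 0 = 4  — 4 already appeared earlier.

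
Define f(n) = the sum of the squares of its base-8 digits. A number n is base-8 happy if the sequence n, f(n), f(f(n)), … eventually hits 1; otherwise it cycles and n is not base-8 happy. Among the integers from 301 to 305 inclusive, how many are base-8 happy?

301: 301 → 66 → 5 → 25 → 10 → 5  — not base-8 happy
302: 302 → 77 → 27 → 18 → 8 → 1  — base-8 happy
303: 303 → 90 → 14 → 37 → 41 → 26 → 13 → 26  — not base-8 happy
304: 304 → 52 → 52  — not base-8 happy
305: 305 → 53 → 61 → 74 → 6 → 36 → 32 → 16 → 4 → 16  — not base-8 happy
base-8 happy: 302

1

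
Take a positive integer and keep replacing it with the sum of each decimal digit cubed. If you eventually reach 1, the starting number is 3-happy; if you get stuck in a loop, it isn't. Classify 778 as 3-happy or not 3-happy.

3-happy

778 → 7³ + 7³ + 8³ = 1198
1198 → 1³ + 1³ + 9³ + 8³ = 1243
1243 → 1³ + 2³ + 4³ + 3³ = 100
100 → 1³ + 0³ + 0³ = 1  — reached 1.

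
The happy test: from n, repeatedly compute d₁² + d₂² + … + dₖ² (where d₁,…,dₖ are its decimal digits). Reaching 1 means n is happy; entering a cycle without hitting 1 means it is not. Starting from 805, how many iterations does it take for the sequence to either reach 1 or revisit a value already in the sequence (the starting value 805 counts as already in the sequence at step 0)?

9

805 → 8² + 0² + 5² = 64 + 0 + 25 = 89
89 → 8² + 9² = 64 + 81 = 145
145 → 1² + 4² + 5² = 1 + 16 + 25 = 42
42 → 4² + 2² = 16 + 4 = 20
20 → 2² + 0² = 4 + 0 = 4
4 → 4² = 16
16 → 1² + 6² = 1 + 36 = 37
37 → 3² + 7² = 9 + 49 = 58
58 → 5² + 8² = 25 + 64 = 89  — 89 repeats.
That took 9 steps.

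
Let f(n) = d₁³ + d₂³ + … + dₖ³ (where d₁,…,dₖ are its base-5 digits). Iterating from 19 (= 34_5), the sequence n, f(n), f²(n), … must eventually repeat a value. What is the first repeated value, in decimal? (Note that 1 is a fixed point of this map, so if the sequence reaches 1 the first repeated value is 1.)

19 = (3,4)_5 → 3³ + 4³ = 91
91 = (3,3,1)_5 → 3³ + 3³ + 1³ = 55
55 = (2,1,0)_5 → 2³ + 1³ + 0³ = 9
9 = (1,4)_5 → 1³ + 4³ = 65
65 = (2,3,0)_5 → 2³ + 3³ + 0³ = 35
35 = (1,2,0)_5 → 1³ + 2³ + 0³ = 9  — 9 already appeared earlier.

9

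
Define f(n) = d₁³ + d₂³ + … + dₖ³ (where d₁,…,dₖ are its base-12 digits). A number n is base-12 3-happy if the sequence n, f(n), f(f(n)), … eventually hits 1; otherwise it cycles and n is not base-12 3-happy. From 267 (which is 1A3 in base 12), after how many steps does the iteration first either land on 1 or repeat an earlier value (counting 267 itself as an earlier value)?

267 = (1,10,3)_12 → 1³ + 10³ + 3³ = 1028
1028 = (7,1,8)_12 → 7³ + 1³ + 8³ = 856
856 = (5,11,4)_12 → 5³ + 11³ + 4³ = 1520
1520 = (10,6,8)_12 → 10³ + 6³ + 8³ = 1728
1728 = (1,0,0,0)_12 → 1³ + 0³ + 0³ + 0³ = 1  — reached 1.
That took 5 steps.

5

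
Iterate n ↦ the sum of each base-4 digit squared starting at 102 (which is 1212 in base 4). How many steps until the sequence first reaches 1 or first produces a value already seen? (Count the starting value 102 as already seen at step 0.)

102 = (1,2,1,2)_4 → 1² + 2² + 1² + 2² = 1 + 4 + 1 + 4 = 10
10 = (2,2)_4 → 2² + 2² = 4 + 4 = 8
8 = (2,0)_4 → 2² + 0² = 4 + 0 = 4
4 = (1,0)_4 → 1² + 0² = 1 + 0 = 1  — reached 1.
That took 4 steps.

4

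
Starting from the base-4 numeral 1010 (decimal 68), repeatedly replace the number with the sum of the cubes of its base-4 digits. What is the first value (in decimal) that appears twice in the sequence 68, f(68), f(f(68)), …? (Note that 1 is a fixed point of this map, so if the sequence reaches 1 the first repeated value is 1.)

68 = (1,0,1,0)_4 → 1³ + 0³ + 1³ + 0³ = 2
2 = (2)_4 → 2³ = 8
8 = (2,0)_4 → 2³ + 0³ = 8  — 8 already appeared earlier.

8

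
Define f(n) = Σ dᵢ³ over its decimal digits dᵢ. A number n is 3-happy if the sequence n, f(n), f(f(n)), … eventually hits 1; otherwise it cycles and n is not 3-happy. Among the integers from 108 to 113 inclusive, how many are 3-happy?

1

108: 108 → 513 → 153 → 153  — not 3-happy
109: 109 → 730 → 370 → 370  — not 3-happy
110: 110 → 2 → 8 → 512 → 134 → 92 → 737 → 713 → 371 → 371  — not 3-happy
111: 111 → 3 → 27 → 351 → 153 → 153  — not 3-happy
112: 112 → 10 → 1  — 3-happy
113: 113 → 29 → 737 → 713 → 371 → 371  — not 3-happy
3-happy: 112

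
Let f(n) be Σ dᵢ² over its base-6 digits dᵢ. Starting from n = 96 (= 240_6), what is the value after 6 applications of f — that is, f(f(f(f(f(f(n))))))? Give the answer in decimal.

29

96 = (2,4,0)_6 → 2² + 4² + 0² = 4 + 16 + 0 = 20
20 = (3,2)_6 → 3² + 2² = 9 + 4 = 13
13 = (2,1)_6 → 2² + 1² = 4 + 1 = 5
5 = (5)_6 → 5² = 25
25 = (4,1)_6 → 4² + 1² = 16 + 1 = 17
17 = (2,5)_6 → 2² + 5² = 4 + 25 = 29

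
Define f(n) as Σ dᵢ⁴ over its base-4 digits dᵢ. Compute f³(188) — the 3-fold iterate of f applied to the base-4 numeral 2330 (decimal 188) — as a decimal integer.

83

188 = (2,3,3,0)_4 → 178
178 = (2,3,0,2)_4 → 113
113 = (1,3,0,1)_4 → 83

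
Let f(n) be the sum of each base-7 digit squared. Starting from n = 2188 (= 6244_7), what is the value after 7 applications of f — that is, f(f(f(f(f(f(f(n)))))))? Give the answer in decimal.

2188 = (6,2,4,4)_7 → 6² + 2² + 4² + 4² = 72
72 = (1,3,2)_7 → 1² + 3² + 2² = 14
14 = (2,0)_7 → 2² + 0² = 4
4 = (4)_7 → 4² = 16
16 = (2,2)_7 → 2² + 2² = 8
8 = (1,1)_7 → 1² + 1² = 2
2 = (2)_7 → 2² = 4

4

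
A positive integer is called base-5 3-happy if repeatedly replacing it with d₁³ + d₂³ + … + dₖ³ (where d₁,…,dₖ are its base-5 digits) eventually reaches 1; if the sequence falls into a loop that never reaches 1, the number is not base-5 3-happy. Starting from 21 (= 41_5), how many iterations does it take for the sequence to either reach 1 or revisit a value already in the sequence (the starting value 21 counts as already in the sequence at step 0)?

21 = (4,1)_5 → 4³ + 1³ = 65
65 = (2,3,0)_5 → 2³ + 3³ + 0³ = 35
35 = (1,2,0)_5 → 1³ + 2³ + 0³ = 9
9 = (1,4)_5 → 1³ + 4³ = 65  — 65 repeats.
That took 4 steps.

4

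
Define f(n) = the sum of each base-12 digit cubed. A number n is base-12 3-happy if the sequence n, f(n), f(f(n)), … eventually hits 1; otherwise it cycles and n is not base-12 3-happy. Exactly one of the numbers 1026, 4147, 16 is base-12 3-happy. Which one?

1026: 1026 → 560 → 1539 → 1539  — repeats 1539 (not base-12 3-happy)
4147: 4147 → 1144 → 1738 → 1001 → 1672 → 1738  — repeats 1738 (not base-12 3-happy)
16: 16 → 65 → 250 → 1513 → 1217 → 762 → 368 → 736 → 190 → 1028 → 856 → 1520 → 1728 → 1  — reaches 1 (base-12 3-happy)

16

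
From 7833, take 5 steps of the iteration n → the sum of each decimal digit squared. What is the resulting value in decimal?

16

7833 → 7² + 8² + 3² + 3² = 131
131 → 1² + 3² + 1² = 11
11 → 1² + 1² = 2
2 → 2² = 4
4 → 4² = 16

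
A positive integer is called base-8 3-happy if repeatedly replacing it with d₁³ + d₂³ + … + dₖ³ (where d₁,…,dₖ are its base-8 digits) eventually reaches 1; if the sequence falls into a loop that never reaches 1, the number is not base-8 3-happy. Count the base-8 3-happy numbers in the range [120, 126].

2

120: 120 → 344 → 152 → 35 → 91 → 55 → 559 → 469 → 476 → 434 → 440 → 559  (repeats 559)
121: 121 → 345 → 153 → 36 → 128 → 8 → 1  (reaches 1)
122: 122 → 352 → 189 → 476 → 434 → 440 → 559 → 469 → 476  (repeats 476)
123: 123 → 371 → 368 → 341 → 258 → 72 → 2 → 8 → 1  (reaches 1)
124: 124 → 408 → 243 → 270 → 281 → 92 → 92  (repeats 92)
125: 125 → 469 → 476 → 434 → 440 → 559 → 469  (repeats 469)
126: 126 → 560 → 217 → 55 → 559 → 469 → 476 → 434 → 440 → 559  (repeats 559)
base-8 3-happy: 121, 123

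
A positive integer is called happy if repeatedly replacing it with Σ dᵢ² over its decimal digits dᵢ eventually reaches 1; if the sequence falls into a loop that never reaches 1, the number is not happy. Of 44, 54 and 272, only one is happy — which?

44

44: 44 → 32 → 13 → 10 → 1  — reaches 1 (happy)
54: 54 → 41 → 17 → 50 → 25 → 29 → 85 → 89 → 145 → 42 → 20 → 4 → 16 → 37 → 58 → 89  — repeats 89 (not happy)
272: 272 → 57 → 74 → 65 → 61 → 37 → 58 → 89 → 145 → 42 → 20 → 4 → 16 → 37  — repeats 37 (not happy)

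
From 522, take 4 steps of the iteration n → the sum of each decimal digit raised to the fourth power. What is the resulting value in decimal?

522 → 657
657 → 4322
4322 → 369
369 → 7938

7938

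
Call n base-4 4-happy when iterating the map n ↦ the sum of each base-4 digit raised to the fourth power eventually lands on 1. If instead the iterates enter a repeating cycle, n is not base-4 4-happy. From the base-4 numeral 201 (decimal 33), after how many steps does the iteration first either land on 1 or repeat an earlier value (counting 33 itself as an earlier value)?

33 = (2,0,1)_4 → 2⁴ + 0⁴ + 1⁴ = 16 + 0 + 1 = 17
17 = (1,0,1)_4 → 1⁴ + 0⁴ + 1⁴ = 1 + 0 + 1 = 2
2 = (2)_4 → 2⁴ = 16
16 = (1,0,0)_4 → 1⁴ + 0⁴ + 0⁴ = 1 + 0 + 0 = 1  — reached 1.
That took 4 steps.

4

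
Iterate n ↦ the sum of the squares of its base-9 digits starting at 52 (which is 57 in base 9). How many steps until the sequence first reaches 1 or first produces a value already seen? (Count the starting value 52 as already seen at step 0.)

52 = (5,7)_9 → 5² + 7² = 74
74 = (8,2)_9 → 8² + 2² = 68
68 = (7,5)_9 → 7² + 5² = 74  — 74 repeats.
That took 3 steps.

3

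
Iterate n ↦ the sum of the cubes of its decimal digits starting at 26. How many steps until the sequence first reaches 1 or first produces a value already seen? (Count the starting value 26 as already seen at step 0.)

9

26 → 224
224 → 80
80 → 512
512 → 134
134 → 92
92 → 737
737 → 713
713 → 371
371 → 371  — 371 repeats.
That took 9 steps.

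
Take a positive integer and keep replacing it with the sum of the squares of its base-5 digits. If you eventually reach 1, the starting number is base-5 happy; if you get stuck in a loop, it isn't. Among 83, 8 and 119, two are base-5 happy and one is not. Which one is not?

83: 83 → 19 → 25 → 1  — reaches 1 (base-5 happy)
8: 8 → 10 → 4 → 16 → 10  — repeats 10 (not base-5 happy)
119: 119 → 41 → 11 → 5 → 1  — reaches 1 (base-5 happy)

8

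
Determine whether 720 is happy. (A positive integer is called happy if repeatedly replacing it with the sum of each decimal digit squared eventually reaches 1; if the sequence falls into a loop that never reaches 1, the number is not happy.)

not happy

720 → 7² + 2² + 0² = 49 + 4 + 0 = 53
53 → 5² + 3² = 25 + 9 = 34
34 → 3² + 4² = 9 + 16 = 25
25 → 2² + 5² = 4 + 25 = 29
29 → 2² + 9² = 4 + 81 = 85
85 → 8² + 5² = 64 + 25 = 89
89 → 8² + 9² = 64 + 81 = 145
145 → 1² + 4² + 5² = 1 + 16 + 25 = 42
42 → 4² + 2² = 16 + 4 = 20
20 → 2² + 0² = 4 + 0 = 4
4 → 4² = 16
16 → 1² + 6² = 1 + 36 = 37
37 → 3² + 7² = 9 + 49 = 58
58 → 5² + 8² = 25 + 64 = 89  — 89 already seen; the sequence cycles without reaching 1.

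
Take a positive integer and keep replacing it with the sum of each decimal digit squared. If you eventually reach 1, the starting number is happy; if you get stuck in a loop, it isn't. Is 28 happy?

28 → 2² + 8² = 4 + 64 = 68
68 → 6² + 8² = 36 + 64 = 100
100 → 1² + 0² + 0² = 1 + 0 + 0 = 1  — reached 1.

happy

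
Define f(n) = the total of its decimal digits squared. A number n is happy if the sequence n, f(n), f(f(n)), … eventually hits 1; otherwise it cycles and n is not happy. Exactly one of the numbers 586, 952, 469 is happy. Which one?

586: 586 → 125 → 30 → 9 → 81 → 65 → 61 → 37 → 58 → 89 → 145 → 42 → 20 → 4 → 16 → 37  — repeats 37 (not happy)
952: 952 → 110 → 2 → 4 → 16 → 37 → 58 → 89 → 145 → 42 → 20 → 4  — repeats 4 (not happy)
469: 469 → 133 → 19 → 82 → 68 → 100 → 1  — reaches 1 (happy)

469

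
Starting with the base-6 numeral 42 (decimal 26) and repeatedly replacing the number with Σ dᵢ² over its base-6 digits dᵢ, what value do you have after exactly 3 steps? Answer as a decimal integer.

5

26 = (4,2)_6 → 4² + 2² = 20
20 = (3,2)_6 → 3² + 2² = 13
13 = (2,1)_6 → 2² + 1² = 5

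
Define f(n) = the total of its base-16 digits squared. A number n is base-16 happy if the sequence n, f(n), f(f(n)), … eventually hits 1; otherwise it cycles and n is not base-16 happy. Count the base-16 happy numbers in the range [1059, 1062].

1059: 1059 → 29 → 170 → 200 → 208 → 169 → 181 → 146 → 85 → 50 → 13 → 169  (repeats 169)
1060: 1060 → 36 → 20 → 17 → 2 → 4 → 16 → 1  (reaches 1)
1061: 1061 → 45 → 173 → 269 → 170 → 200 → 208 → 169 → 181 → 146 → 85 → 50 → 13 → 169  (repeats 169)
1062: 1062 → 56 → 73 → 97 → 37 → 29 → 170 → 200 → 208 → 169 → 181 → 146 → 85 → 50 → 13 → 169  (repeats 169)
base-16 happy: 1060

1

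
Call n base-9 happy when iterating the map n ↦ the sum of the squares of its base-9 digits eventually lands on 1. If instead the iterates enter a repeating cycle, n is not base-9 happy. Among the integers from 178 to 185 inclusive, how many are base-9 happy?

178: 178 → 54 → 36 → 16 → 50 → 50  (repeats 50)
179: 179 → 69 → 85 → 17 → 65 → 53 → 89 → 65  (repeats 65)
180: 180 → 8 → 64 → 50 → 50  (repeats 50)
181: 181 → 9 → 1  (reaches 1)
182: 182 → 12 → 10 → 2 → 4 → 16 → 50 → 50  (repeats 50)
183: 183 → 17 → 65 → 53 → 89 → 65  (repeats 65)
184: 184 → 24 → 40 → 32 → 34 → 58 → 52 → 74 → 68 → 74  (repeats 74)
185: 185 → 33 → 45 → 25 → 53 → 89 → 65 → 53  (repeats 53)
base-9 happy: 181

1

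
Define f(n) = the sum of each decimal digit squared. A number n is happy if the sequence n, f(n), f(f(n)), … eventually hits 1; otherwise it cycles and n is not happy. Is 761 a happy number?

happy

761 → 7² + 6² + 1² = 49 + 36 + 1 = 86
86 → 8² + 6² = 64 + 36 = 100
100 → 1² + 0² + 0² = 1 + 0 + 0 = 1  — reached 1.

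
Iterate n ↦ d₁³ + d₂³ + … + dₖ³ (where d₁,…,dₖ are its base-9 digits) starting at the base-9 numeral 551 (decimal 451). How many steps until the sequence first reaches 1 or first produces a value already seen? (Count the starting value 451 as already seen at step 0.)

451 = (5,5,1)_9 → 5³ + 5³ + 1³ = 251
251 = (3,0,8)_9 → 3³ + 0³ + 8³ = 539
539 = (6,5,8)_9 → 6³ + 5³ + 8³ = 853
853 = (1,1,4,7)_9 → 1³ + 1³ + 4³ + 7³ = 409
409 = (5,0,4)_9 → 5³ + 0³ + 4³ = 189
189 = (2,3,0)_9 → 2³ + 3³ + 0³ = 35
35 = (3,8)_9 → 3³ + 8³ = 539  — 539 repeats.
That took 7 steps.

7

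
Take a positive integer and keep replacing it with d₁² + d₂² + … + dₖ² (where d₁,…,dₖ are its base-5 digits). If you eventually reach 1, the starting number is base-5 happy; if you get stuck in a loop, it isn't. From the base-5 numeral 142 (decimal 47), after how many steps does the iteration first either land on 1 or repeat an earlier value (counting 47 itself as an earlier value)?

4

47 = (1,4,2)_5 → 1² + 4² + 2² = 21
21 = (4,1)_5 → 4² + 1² = 17
17 = (3,2)_5 → 3² + 2² = 13
13 = (2,3)_5 → 2² + 3² = 13  — 13 repeats.
That took 4 steps.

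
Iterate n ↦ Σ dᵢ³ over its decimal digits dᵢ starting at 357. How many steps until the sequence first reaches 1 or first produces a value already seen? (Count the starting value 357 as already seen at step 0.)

7

357 → 3³ + 5³ + 7³ = 495
495 → 4³ + 9³ + 5³ = 918
918 → 9³ + 1³ + 8³ = 1242
1242 → 1³ + 2³ + 4³ + 2³ = 81
81 → 8³ + 1³ = 513
513 → 5³ + 1³ + 3³ = 153
153 → 1³ + 5³ + 3³ = 153  — 153 repeats.
That took 7 steps.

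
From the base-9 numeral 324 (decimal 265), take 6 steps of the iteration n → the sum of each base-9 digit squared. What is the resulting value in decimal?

89

265 = (3,2,4)_9 → 3² + 2² + 4² = 9 + 4 + 16 = 29
29 = (3,2)_9 → 3² + 2² = 9 + 4 = 13
13 = (1,4)_9 → 1² + 4² = 1 + 16 = 17
17 = (1,8)_9 → 1² + 8² = 1 + 64 = 65
65 = (7,2)_9 → 7² + 2² = 49 + 4 = 53
53 = (5,8)_9 → 5² + 8² = 25 + 64 = 89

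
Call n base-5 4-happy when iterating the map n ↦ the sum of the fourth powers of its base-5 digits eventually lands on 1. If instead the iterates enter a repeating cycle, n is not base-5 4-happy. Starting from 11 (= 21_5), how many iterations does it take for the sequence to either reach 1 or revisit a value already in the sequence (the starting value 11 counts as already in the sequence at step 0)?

11 = (2,1)_5 → 2⁴ + 1⁴ = 17
17 = (3,2)_5 → 3⁴ + 2⁴ = 97
97 = (3,4,2)_5 → 3⁴ + 4⁴ + 2⁴ = 353
353 = (2,4,0,3)_5 → 2⁴ + 4⁴ + 0⁴ + 3⁴ = 353  — 353 repeats.
That took 4 steps.

4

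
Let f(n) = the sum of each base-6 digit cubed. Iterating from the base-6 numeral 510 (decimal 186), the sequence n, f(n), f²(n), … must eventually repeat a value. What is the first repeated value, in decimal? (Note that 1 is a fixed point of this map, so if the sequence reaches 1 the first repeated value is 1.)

186 = (5,1,0)_6 → 5³ + 1³ + 0³ = 125 + 1 + 0 = 126
126 = (3,3,0)_6 → 3³ + 3³ + 0³ = 27 + 27 + 0 = 54
54 = (1,3,0)_6 → 1³ + 3³ + 0³ = 1 + 27 + 0 = 28
28 = (4,4)_6 → 4³ + 4³ = 64 + 64 = 128
128 = (3,3,2)_6 → 3³ + 3³ + 2³ = 27 + 27 + 8 = 62
62 = (1,4,2)_6 → 1³ + 4³ + 2³ = 1 + 64 + 8 = 73
73 = (2,0,1)_6 → 2³ + 0³ + 1³ = 8 + 0 + 1 = 9
9 = (1,3)_6 → 1³ + 3³ = 1 + 27 = 28  — 28 already appeared earlier.

28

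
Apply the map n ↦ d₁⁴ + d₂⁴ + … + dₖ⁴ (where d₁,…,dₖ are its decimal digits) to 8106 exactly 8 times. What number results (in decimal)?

6725

8106 → 8⁴ + 1⁴ + 0⁴ + 6⁴ = 5393
5393 → 5⁴ + 3⁴ + 9⁴ + 3⁴ = 7348
7348 → 7⁴ + 3⁴ + 4⁴ + 8⁴ = 6834
6834 → 6⁴ + 8⁴ + 3⁴ + 4⁴ = 5729
5729 → 5⁴ + 7⁴ + 2⁴ + 9⁴ = 9603
9603 → 9⁴ + 6⁴ + 0⁴ + 3⁴ = 7938
7938 → 7⁴ + 9⁴ + 3⁴ + 8⁴ = 13139
13139 → 1⁴ + 3⁴ + 1⁴ + 3⁴ + 9⁴ = 6725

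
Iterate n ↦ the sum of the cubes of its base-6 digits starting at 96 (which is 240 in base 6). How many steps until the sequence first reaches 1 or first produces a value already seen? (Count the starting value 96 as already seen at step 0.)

8

96 = (2,4,0)_6 → 2³ + 4³ + 0³ = 8 + 64 + 0 = 72
72 = (2,0,0)_6 → 2³ + 0³ + 0³ = 8 + 0 + 0 = 8
8 = (1,2)_6 → 1³ + 2³ = 1 + 8 = 9
9 = (1,3)_6 → 1³ + 3³ = 1 + 27 = 28
28 = (4,4)_6 → 4³ + 4³ = 64 + 64 = 128
128 = (3,3,2)_6 → 3³ + 3³ + 2³ = 27 + 27 + 8 = 62
62 = (1,4,2)_6 → 1³ + 4³ + 2³ = 1 + 64 + 8 = 73
73 = (2,0,1)_6 → 2³ + 0³ + 1³ = 8 + 0 + 1 = 9  — 9 repeats.
That took 8 steps.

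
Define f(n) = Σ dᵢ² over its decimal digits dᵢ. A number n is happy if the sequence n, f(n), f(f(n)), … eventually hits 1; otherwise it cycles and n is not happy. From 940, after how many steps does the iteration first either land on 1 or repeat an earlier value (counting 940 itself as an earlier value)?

940 → 9² + 4² + 0² = 97
97 → 9² + 7² = 130
130 → 1² + 3² + 0² = 10
10 → 1² + 0² = 1  — reached 1.
That took 4 steps.

4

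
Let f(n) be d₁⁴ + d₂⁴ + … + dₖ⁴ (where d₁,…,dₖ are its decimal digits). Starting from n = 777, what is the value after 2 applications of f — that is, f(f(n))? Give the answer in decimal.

2498

777 → 7⁴ + 7⁴ + 7⁴ = 7203
7203 → 7⁴ + 2⁴ + 0⁴ + 3⁴ = 2498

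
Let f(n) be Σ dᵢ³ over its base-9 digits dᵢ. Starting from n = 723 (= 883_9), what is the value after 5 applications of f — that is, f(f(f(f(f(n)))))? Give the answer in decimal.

723 = (8,8,3)_9 → 8³ + 8³ + 3³ = 512 + 512 + 27 = 1051
1051 = (1,3,8,7)_9 → 1³ + 3³ + 8³ + 7³ = 1 + 27 + 512 + 343 = 883
883 = (1,1,8,1)_9 → 1³ + 1³ + 8³ + 1³ = 1 + 1 + 512 + 1 = 515
515 = (6,3,2)_9 → 6³ + 3³ + 2³ = 216 + 27 + 8 = 251
251 = (3,0,8)_9 → 3³ + 0³ + 8³ = 27 + 0 + 512 = 539

539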